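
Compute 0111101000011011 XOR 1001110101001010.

XOR: 1 when bits differ
  0111101000011011
^ 1001110101001010
------------------
  1110011101010001
Decimal: 31259 ^ 40266 = 59217



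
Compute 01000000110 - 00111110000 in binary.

Method 1 - Direct subtraction (column by column from the right: bit − bit − borrow-in; if negative, add 2 and borrow 1 from the next column):
borrow: 01111100000
        01000000110
-       00111110000
-------------------
        00000010110

Method 2 - Add two's complement:
Two's complement of 00111110000: invert → 11000001111, add 1 → 11000010000
  01000000110
+ 11000010000
-------------
 100000010110  (end carry out of the top bit = 1)
Discarding the end carry: 00000010110
Decimal check:
  01000000110 = 512 + 4 + 2 = 518
  00111110000 = 256 + 128 + 64 + 32 + 16 = 496
  518 - 496 = 22, and 00000010110 = 16 + 4 + 2 = 22 ✓



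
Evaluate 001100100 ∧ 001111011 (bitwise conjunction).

AND: 1 only when both bits are 1
  001100100
& 001111011
-----------
  001100000
Decimal: 100 & 123 = 96



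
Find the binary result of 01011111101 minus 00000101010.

Method 1 - Direct subtraction (column by column from the right: bit − bit − borrow-in; if negative, add 2 and borrow 1 from the next column):
borrow: 00000000100
        01011111101
-       00000101010
-------------------
        01011010011

Method 2 - Add two's complement:
Two's complement of 00000101010: invert → 11111010101, add 1 → 11111010110
  01011111101
+ 11111010110
-------------
 101011010011  (end carry out of the top bit = 1)
Discarding the end carry: 01011010011
Decimal check:
  01011111101 = 512 + 128 + 64 + 32 + 16 + 8 + 4 + 1 = 765
  00000101010 = 32 + 8 + 2 = 42
  765 - 42 = 723, and 01011010011 = 512 + 128 + 64 + 16 + 2 + 1 = 723 ✓



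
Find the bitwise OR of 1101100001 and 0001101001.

OR: 1 when either bit is 1
  1101100001
| 0001101001
------------
  1101101001
Decimal: 865 | 105 = 873



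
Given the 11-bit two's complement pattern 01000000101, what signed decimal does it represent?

Binary: 01000000101
Sign bit: 0 (non-negative)
Read directly as an unsigned value:
01000000101 = 512 + 4 + 1 = 517
Value: 517



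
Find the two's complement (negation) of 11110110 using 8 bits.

Original (sign bit 1, negative): 11110110
Step 1 - Invert all bits: 00001001
Step 2 - Add 1: 00001010
Verification: 11110110 + 00001010 = 100000000; discarding the end carry (carry out of the top bit) leaves the 8-bit value 00000000, as required for x + (-x)



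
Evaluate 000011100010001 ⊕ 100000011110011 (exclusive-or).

XOR: 1 when bits differ
  000011100010001
^ 100000011110011
-----------------
  100011111100010
Decimal: 1809 ^ 16627 = 18402



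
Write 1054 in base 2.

Using repeated division by 2:
1054 ÷ 2 = 527 remainder 0
527 ÷ 2 = 263 remainder 1
263 ÷ 2 = 131 remainder 1
131 ÷ 2 = 65 remainder 1
65 ÷ 2 = 32 remainder 1
32 ÷ 2 = 16 remainder 0
16 ÷ 2 = 8 remainder 0
8 ÷ 2 = 4 remainder 0
4 ÷ 2 = 2 remainder 0
2 ÷ 2 = 1 remainder 0
1 ÷ 2 = 0 remainder 1
Reading remainders bottom to top: 10000011110



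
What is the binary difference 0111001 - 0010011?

Method 1 - Direct subtraction (column by column from the right: bit − bit − borrow-in; if negative, add 2 and borrow 1 from the next column):
borrow: 0001100
        0111001
-       0010011
---------------
        0100110

Method 2 - Add two's complement:
Two's complement of 0010011: invert → 1101100, add 1 → 1101101
  0111001
+ 1101101
---------
 10100110  (end carry out of the top bit = 1)
Discarding the end carry: 0100110
Decimal check:
  0111001 = 32 + 16 + 8 + 1 = 57
  0010011 = 16 + 2 + 1 = 19
  57 - 19 = 38, and 0100110 = 32 + 4 + 2 = 38 ✓



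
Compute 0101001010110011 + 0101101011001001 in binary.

Add column by column from the right: bit + bit + carry-in; write the sum mod 2, carry 1 when the sum is 2 or 3.
carry:  1010010100000110
        0101001010110011
+       0101101011001001
------------------------
       01010110101111100
(the carry out of the leftmost column, 0, becomes the leading bit)
Decimal check:
  0101001010110011 = 16384 + 4096 + 512 + 128 + 32 + 16 + 2 + 1 = 21171
  0101101011001001 = 16384 + 4096 + 2048 + 512 + 128 + 64 + 8 + 1 = 23241
  21171 + 23241 = 44412, and 01010110101111100 = 32768 + 8192 + 2048 + 1024 + 256 + 64 + 32 + 16 + 8 + 4 = 44412 ✓



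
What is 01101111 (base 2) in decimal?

Sum of powers of 2 for each 1-bit:
2^0 + 2^1 + 2^2 + 2^3 + 2^5 + 2^6
= 1 + 2 + 4 + 8 + 32 + 64
= 111



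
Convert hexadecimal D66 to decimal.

Expand by place value (powers of 16):
Digit values: D = 13
D66 = 13 × 16^2 + 6 × 16^1 + 6 × 16^0
= 13 × 256 + 6 × 16 + 6 × 1
= 3328 + 96 + 6
= 3430



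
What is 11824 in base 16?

Using repeated division by 16 (digits 10–15 are A–F):
11824 ÷ 16 = 739 remainder 0
739 ÷ 16 = 46 remainder 3
46 ÷ 16 = 2 remainder 14 (E)
2 ÷ 16 = 0 remainder 2
Reading remainders bottom to top: 2E30



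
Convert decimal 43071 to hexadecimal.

Using repeated division by 16 (digits 10–15 are A–F):
43071 ÷ 16 = 2691 remainder 15 (F)
2691 ÷ 16 = 168 remainder 3
168 ÷ 16 = 10 remainder 8
10 ÷ 16 = 0 remainder 10 (A)
Reading remainders bottom to top: A83F



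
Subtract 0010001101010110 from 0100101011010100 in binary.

Method 1 - Direct subtraction (column by column from the right: bit − bit − borrow-in; if negative, add 2 and borrow 1 from the next column):
borrow: 0100111011111100
        0100101011010100
-       0010001101010110
------------------------
        0010011101111110

Method 2 - Add two's complement:
Two's complement of 0010001101010110: invert → 1101110010101001, add 1 → 1101110010101010
  0100101011010100
+ 1101110010101010
------------------
 10010011101111110  (end carry out of the top bit = 1)
Discarding the end carry: 0010011101111110
Decimal check:
  0100101011010100 = 16384 + 2048 + 512 + 128 + 64 + 16 + 4 = 19156
  0010001101010110 = 8192 + 512 + 256 + 64 + 16 + 4 + 2 = 9046
  19156 - 9046 = 10110, and 0010011101111110 = 8192 + 1024 + 512 + 256 + 64 + 32 + 16 + 8 + 4 + 2 = 10110 ✓



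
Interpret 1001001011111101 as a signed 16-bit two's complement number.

Binary: 1001001011111101
Sign bit: 1 (negative)
Invert: 0110110100000010
Add 1:  0110110100000011
Magnitude: 0110110100000011 = 16384 + 8192 + 2048 + 1024 + 256 + 2 + 1 = 27907
Value: -27907



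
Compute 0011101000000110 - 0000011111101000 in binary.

Method 1 - Direct subtraction (column by column from the right: bit − bit − borrow-in; if negative, add 2 and borrow 1 from the next column):
borrow: 0000111111110000
        0011101000000110
-       0000011111101000
------------------------
        0011001000011110

Method 2 - Add two's complement:
Two's complement of 0000011111101000: invert → 1111100000010111, add 1 → 1111100000011000
  0011101000000110
+ 1111100000011000
------------------
 10011001000011110  (end carry out of the top bit = 1)
Discarding the end carry: 0011001000011110
Decimal check:
  0011101000000110 = 8192 + 4096 + 2048 + 512 + 4 + 2 = 14854
  0000011111101000 = 1024 + 512 + 256 + 128 + 64 + 32 + 8 = 2024
  14854 - 2024 = 12830, and 0011001000011110 = 8192 + 4096 + 512 + 16 + 8 + 4 + 2 = 12830 ✓



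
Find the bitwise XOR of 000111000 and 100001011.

XOR: 1 when bits differ
  000111000
^ 100001011
-----------
  100110011
Decimal: 56 ^ 267 = 307



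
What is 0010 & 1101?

AND: 1 only when both bits are 1
  0010
& 1101
------
  0000
Decimal: 2 & 13 = 0



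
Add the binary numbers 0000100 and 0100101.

Add column by column from the right: bit + bit + carry-in; write the sum mod 2, carry 1 when the sum is 2 or 3.
carry:  0001000
        0000100
+       0100101
---------------
       00101001
(the carry out of the leftmost column, 0, becomes the leading bit)
Decimal check:
  0000100 = 4
  0100101 = 32 + 4 + 1 = 37
  4 + 37 = 41, and 00101001 = 32 + 8 + 1 = 41 ✓



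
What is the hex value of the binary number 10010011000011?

Group into 4-bit nibbles from right:
  0010 = 2
  0100 = 4
  1100 = C
  0011 = 3
Result: 24C3



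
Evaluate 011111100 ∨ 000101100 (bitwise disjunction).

OR: 1 when either bit is 1
  011111100
| 000101100
-----------
  011111100
Decimal: 252 | 44 = 252



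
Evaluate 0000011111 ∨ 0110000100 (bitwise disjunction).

OR: 1 when either bit is 1
  0000011111
| 0110000100
------------
  0110011111
Decimal: 31 | 388 = 415



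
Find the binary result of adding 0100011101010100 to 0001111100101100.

Add column by column from the right: bit + bit + carry-in; write the sum mod 2, carry 1 when the sum is 2 or 3.
carry:  0011111011111000
        0100011101010100
+       0001111100101100
------------------------
       00110011010000000
(the carry out of the leftmost column, 0, becomes the leading bit)
Decimal check:
  0100011101010100 = 16384 + 1024 + 512 + 256 + 64 + 16 + 4 = 18260
  0001111100101100 = 4096 + 2048 + 1024 + 512 + 256 + 32 + 8 + 4 = 7980
  18260 + 7980 = 26240, and 00110011010000000 = 16384 + 8192 + 1024 + 512 + 128 = 26240 ✓



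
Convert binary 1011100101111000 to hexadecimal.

Group into 4-bit nibbles from right:
  1011 = B
  1001 = 9
  0111 = 7
  1000 = 8
Result: B978



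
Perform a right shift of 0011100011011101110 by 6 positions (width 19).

Original: 0011100011011101110 (decimal 116462)
Shift right by 6 positions
Drop the 6 low bits; fill with zeros on the left
Result: 0000000011100011011 (decimal 1819)
Equivalent: 116462 >> 6 = 116462 ÷ 2^6 = 1819



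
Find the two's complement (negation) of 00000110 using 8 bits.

Original: 00000110
Step 1 - Invert all bits: 11111001
Step 2 - Add 1: 11111010
Verification: 00000110 + 11111010 = 100000000; discarding the end carry (carry out of the top bit) leaves the 8-bit value 00000000, as required for x + (-x)



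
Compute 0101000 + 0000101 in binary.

Add column by column from the right: bit + bit + carry-in; write the sum mod 2, carry 1 when the sum is 2 or 3.
carry:  0000000
        0101000
+       0000101
---------------
       00101101
(the carry out of the leftmost column, 0, becomes the leading bit)
Decimal check:
  0101000 = 32 + 8 = 40
  0000101 = 4 + 1 = 5
  40 + 5 = 45, and 00101101 = 32 + 8 + 4 + 1 = 45 ✓



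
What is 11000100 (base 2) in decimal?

Sum of powers of 2 for each 1-bit:
2^2 + 2^6 + 2^7
= 4 + 64 + 128
= 196



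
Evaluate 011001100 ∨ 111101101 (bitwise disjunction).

OR: 1 when either bit is 1
  011001100
| 111101101
-----------
  111101101
Decimal: 204 | 493 = 493



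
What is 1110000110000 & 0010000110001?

AND: 1 only when both bits are 1
  1110000110000
& 0010000110001
---------------
  0010000110000
Decimal: 7216 & 1073 = 1072



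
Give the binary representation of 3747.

Using repeated division by 2:
3747 ÷ 2 = 1873 remainder 1
1873 ÷ 2 = 936 remainder 1
936 ÷ 2 = 468 remainder 0
468 ÷ 2 = 234 remainder 0
234 ÷ 2 = 117 remainder 0
117 ÷ 2 = 58 remainder 1
58 ÷ 2 = 29 remainder 0
29 ÷ 2 = 14 remainder 1
14 ÷ 2 = 7 remainder 0
7 ÷ 2 = 3 remainder 1
3 ÷ 2 = 1 remainder 1
1 ÷ 2 = 0 remainder 1
Reading remainders bottom to top: 111010100011



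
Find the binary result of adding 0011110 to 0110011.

Add column by column from the right: bit + bit + carry-in; write the sum mod 2, carry 1 when the sum is 2 or 3.
carry:  1111100
        0011110
+       0110011
---------------
       01010001
(the carry out of the leftmost column, 0, becomes the leading bit)
Decimal check:
  0011110 = 16 + 8 + 4 + 2 = 30
  0110011 = 32 + 16 + 2 + 1 = 51
  30 + 51 = 81, and 01010001 = 64 + 16 + 1 = 81 ✓



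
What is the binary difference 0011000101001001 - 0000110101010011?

Method 1 - Direct subtraction (column by column from the right: bit − bit − borrow-in; if negative, add 2 and borrow 1 from the next column):
borrow: 0001111111101100
        0011000101001001
-       0000110101010011
------------------------
        0010001111110110

Method 2 - Add two's complement:
Two's complement of 0000110101010011: invert → 1111001010101100, add 1 → 1111001010101101
  0011000101001001
+ 1111001010101101
------------------
 10010001111110110  (end carry out of the top bit = 1)
Discarding the end carry: 0010001111110110
Decimal check:
  0011000101001001 = 8192 + 4096 + 256 + 64 + 8 + 1 = 12617
  0000110101010011 = 2048 + 1024 + 256 + 64 + 16 + 2 + 1 = 3411
  12617 - 3411 = 9206, and 0010001111110110 = 8192 + 512 + 256 + 128 + 64 + 32 + 16 + 4 + 2 = 9206 ✓



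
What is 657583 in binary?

Using repeated division by 2:
657583 ÷ 2 = 328791 remainder 1
328791 ÷ 2 = 164395 remainder 1
164395 ÷ 2 = 82197 remainder 1
82197 ÷ 2 = 41098 remainder 1
41098 ÷ 2 = 20549 remainder 0
20549 ÷ 2 = 10274 remainder 1
10274 ÷ 2 = 5137 remainder 0
5137 ÷ 2 = 2568 remainder 1
2568 ÷ 2 = 1284 remainder 0
1284 ÷ 2 = 642 remainder 0
642 ÷ 2 = 321 remainder 0
321 ÷ 2 = 160 remainder 1
160 ÷ 2 = 80 remainder 0
80 ÷ 2 = 40 remainder 0
40 ÷ 2 = 20 remainder 0
20 ÷ 2 = 10 remainder 0
10 ÷ 2 = 5 remainder 0
5 ÷ 2 = 2 remainder 1
2 ÷ 2 = 1 remainder 0
1 ÷ 2 = 0 remainder 1
Reading remainders bottom to top: 10100000100010101111



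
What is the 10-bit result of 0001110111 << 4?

Original: 0001110111 (decimal 119)
Shift left by 4 positions
Append 4 zeros on the right and drop the 4 high bits that overflow the 10-bit width
Result: 1101110000 (decimal 880)
Equivalent: 119 << 4 = 119 × 2^4 = 1904, truncated to 10 bits = 880



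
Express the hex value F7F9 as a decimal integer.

Expand by place value (powers of 16):
Digit values: F = 15
F7F9 = 15 × 16^3 + 7 × 16^2 + 15 × 16^1 + 9 × 16^0
= 15 × 4096 + 7 × 256 + 15 × 16 + 9 × 1
= 61440 + 1792 + 240 + 9
= 63481



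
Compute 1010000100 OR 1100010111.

OR: 1 when either bit is 1
  1010000100
| 1100010111
------------
  1110010111
Decimal: 644 | 791 = 919



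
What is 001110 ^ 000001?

XOR: 1 when bits differ
  001110
^ 000001
--------
  001111
Decimal: 14 ^ 1 = 15



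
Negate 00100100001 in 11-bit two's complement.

Original: 00100100001
Step 1 - Invert all bits: 11011011110
Step 2 - Add 1: 11011011111
Verification: 00100100001 + 11011011111 = 100000000000; discarding the end carry (carry out of the top bit) leaves the 11-bit value 00000000000, as required for x + (-x)



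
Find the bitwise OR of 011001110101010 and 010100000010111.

OR: 1 when either bit is 1
  011001110101010
| 010100000010111
-----------------
  011101110111111
Decimal: 13226 | 10263 = 15295



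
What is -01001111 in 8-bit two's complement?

Original: 01001111
Step 1 - Invert all bits: 10110000
Step 2 - Add 1: 10110001
Verification: 01001111 + 10110001 = 100000000; discarding the end carry (carry out of the top bit) leaves the 8-bit value 00000000, as required for x + (-x)



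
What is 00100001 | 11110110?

OR: 1 when either bit is 1
  00100001
| 11110110
----------
  11110111
Decimal: 33 | 246 = 247



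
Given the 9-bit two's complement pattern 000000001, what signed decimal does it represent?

Binary: 000000001
Sign bit: 0 (non-negative)
Read directly as an unsigned value:
000000001 = 1
Value: 1



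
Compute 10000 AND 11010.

AND: 1 only when both bits are 1
  10000
& 11010
-------
  10000
Decimal: 16 & 26 = 16



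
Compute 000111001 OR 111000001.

OR: 1 when either bit is 1
  000111001
| 111000001
-----------
  111111001
Decimal: 57 | 449 = 505



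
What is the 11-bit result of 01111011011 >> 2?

Original: 01111011011 (decimal 987)
Shift right by 2 positions
Drop the 2 low bits; fill with zeros on the left
Result: 00011110110 (decimal 246)
Equivalent: 987 >> 2 = 987 ÷ 2^2 = 246



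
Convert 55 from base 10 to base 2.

Using repeated division by 2:
55 ÷ 2 = 27 remainder 1
27 ÷ 2 = 13 remainder 1
13 ÷ 2 = 6 remainder 1
6 ÷ 2 = 3 remainder 0
3 ÷ 2 = 1 remainder 1
1 ÷ 2 = 0 remainder 1
Reading remainders bottom to top: 110111



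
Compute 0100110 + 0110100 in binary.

Add column by column from the right: bit + bit + carry-in; write the sum mod 2, carry 1 when the sum is 2 or 3.
carry:  1001000
        0100110
+       0110100
---------------
       01011010
(the carry out of the leftmost column, 0, becomes the leading bit)
Decimal check:
  0100110 = 32 + 4 + 2 = 38
  0110100 = 32 + 16 + 4 = 52
  38 + 52 = 90, and 01011010 = 64 + 16 + 8 + 2 = 90 ✓



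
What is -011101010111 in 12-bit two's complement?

Original: 011101010111
Step 1 - Invert all bits: 100010101000
Step 2 - Add 1: 100010101001
Verification: 011101010111 + 100010101001 = 1000000000000; discarding the end carry (carry out of the top bit) leaves the 12-bit value 000000000000, as required for x + (-x)



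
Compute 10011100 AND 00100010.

AND: 1 only when both bits are 1
  10011100
& 00100010
----------
  00000000
Decimal: 156 & 34 = 0



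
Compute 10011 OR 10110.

OR: 1 when either bit is 1
  10011
| 10110
-------
  10111
Decimal: 19 | 22 = 23



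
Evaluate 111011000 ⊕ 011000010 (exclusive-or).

XOR: 1 when bits differ
  111011000
^ 011000010
-----------
  100011010
Decimal: 472 ^ 194 = 282



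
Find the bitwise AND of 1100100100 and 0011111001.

AND: 1 only when both bits are 1
  1100100100
& 0011111001
------------
  0000100000
Decimal: 804 & 249 = 32



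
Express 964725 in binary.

Using repeated division by 2:
964725 ÷ 2 = 482362 remainder 1
482362 ÷ 2 = 241181 remainder 0
241181 ÷ 2 = 120590 remainder 1
120590 ÷ 2 = 60295 remainder 0
60295 ÷ 2 = 30147 remainder 1
30147 ÷ 2 = 15073 remainder 1
15073 ÷ 2 = 7536 remainder 1
7536 ÷ 2 = 3768 remainder 0
3768 ÷ 2 = 1884 remainder 0
1884 ÷ 2 = 942 remainder 0
942 ÷ 2 = 471 remainder 0
471 ÷ 2 = 235 remainder 1
235 ÷ 2 = 117 remainder 1
117 ÷ 2 = 58 remainder 1
58 ÷ 2 = 29 remainder 0
29 ÷ 2 = 14 remainder 1
14 ÷ 2 = 7 remainder 0
7 ÷ 2 = 3 remainder 1
3 ÷ 2 = 1 remainder 1
1 ÷ 2 = 0 remainder 1
Reading remainders bottom to top: 11101011100001110101



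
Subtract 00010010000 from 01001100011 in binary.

Method 1 - Direct subtraction (column by column from the right: bit − bit − borrow-in; if negative, add 2 and borrow 1 from the next column):
borrow: 01100100000
        01001100011
-       00010010000
-------------------
        00111010011

Method 2 - Add two's complement:
Two's complement of 00010010000: invert → 11101101111, add 1 → 11101110000
  01001100011
+ 11101110000
-------------
 100111010011  (end carry out of the top bit = 1)
Discarding the end carry: 00111010011
Decimal check:
  01001100011 = 512 + 64 + 32 + 2 + 1 = 611
  00010010000 = 128 + 16 = 144
  611 - 144 = 467, and 00111010011 = 256 + 128 + 64 + 16 + 2 + 1 = 467 ✓



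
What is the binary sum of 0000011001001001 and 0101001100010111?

Add column by column from the right: bit + bit + carry-in; write the sum mod 2, carry 1 when the sum is 2 or 3.
carry:  0000110000111110
        0000011001001001
+       0101001100010111
------------------------
       00101100101100000
(the carry out of the leftmost column, 0, becomes the leading bit)
Decimal check:
  0000011001001001 = 1024 + 512 + 64 + 8 + 1 = 1609
  0101001100010111 = 16384 + 4096 + 512 + 256 + 16 + 4 + 2 + 1 = 21271
  1609 + 21271 = 22880, and 00101100101100000 = 16384 + 4096 + 2048 + 256 + 64 + 32 = 22880 ✓



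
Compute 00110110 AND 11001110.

AND: 1 only when both bits are 1
  00110110
& 11001110
----------
  00000110
Decimal: 54 & 206 = 6



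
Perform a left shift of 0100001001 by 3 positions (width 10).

Original: 0100001001 (decimal 265)
Shift left by 3 positions
Append 3 zeros on the right and drop the 3 high bits that overflow the 10-bit width
Result: 0001001000 (decimal 72)
Equivalent: 265 << 3 = 265 × 2^3 = 2120, truncated to 10 bits = 72



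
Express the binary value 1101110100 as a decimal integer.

Sum of powers of 2 for each 1-bit:
2^2 + 2^4 + 2^5 + 2^6 + 2^8 + 2^9
= 4 + 16 + 32 + 64 + 256 + 512
= 884



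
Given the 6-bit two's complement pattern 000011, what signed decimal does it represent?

Binary: 000011
Sign bit: 0 (non-negative)
Read directly as an unsigned value:
000011 = 2 + 1 = 3
Value: 3



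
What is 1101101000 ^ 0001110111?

XOR: 1 when bits differ
  1101101000
^ 0001110111
------------
  1100011111
Decimal: 872 ^ 119 = 799



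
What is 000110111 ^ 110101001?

XOR: 1 when bits differ
  000110111
^ 110101001
-----------
  110011110
Decimal: 55 ^ 425 = 414



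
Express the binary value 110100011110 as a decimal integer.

Sum of powers of 2 for each 1-bit:
2^1 + 2^2 + 2^3 + 2^4 + 2^8 + 2^10 + 2^11
= 2 + 4 + 8 + 16 + 256 + 1024 + 2048
= 3358



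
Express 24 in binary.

Using repeated division by 2:
24 ÷ 2 = 12 remainder 0
12 ÷ 2 = 6 remainder 0
6 ÷ 2 = 3 remainder 0
3 ÷ 2 = 1 remainder 1
1 ÷ 2 = 0 remainder 1
Reading remainders bottom to top: 11000



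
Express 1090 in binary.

Using repeated division by 2:
1090 ÷ 2 = 545 remainder 0
545 ÷ 2 = 272 remainder 1
272 ÷ 2 = 136 remainder 0
136 ÷ 2 = 68 remainder 0
68 ÷ 2 = 34 remainder 0
34 ÷ 2 = 17 remainder 0
17 ÷ 2 = 8 remainder 1
8 ÷ 2 = 4 remainder 0
4 ÷ 2 = 2 remainder 0
2 ÷ 2 = 1 remainder 0
1 ÷ 2 = 0 remainder 1
Reading remainders bottom to top: 10001000010



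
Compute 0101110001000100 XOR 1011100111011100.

XOR: 1 when bits differ
  0101110001000100
^ 1011100111011100
------------------
  1110010110011000
Decimal: 23620 ^ 47580 = 58776



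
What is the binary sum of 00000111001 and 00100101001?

Add column by column from the right: bit + bit + carry-in; write the sum mod 2, carry 1 when the sum is 2 or 3.
carry:  00001110010
        00000111001
+       00100101001
-------------------
       000101100010
(the carry out of the leftmost column, 0, becomes the leading bit)
Decimal check:
  00000111001 = 32 + 16 + 8 + 1 = 57
  00100101001 = 256 + 32 + 8 + 1 = 297
  57 + 297 = 354, and 000101100010 = 256 + 64 + 32 + 2 = 354 ✓



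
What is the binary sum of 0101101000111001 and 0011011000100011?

Add column by column from the right: bit + bit + carry-in; write the sum mod 2, carry 1 when the sum is 2 or 3.
carry:  1111110001000110
        0101101000111001
+       0011011000100011
------------------------
       01001000001011100
(the carry out of the leftmost column, 0, becomes the leading bit)
Decimal check:
  0101101000111001 = 16384 + 4096 + 2048 + 512 + 32 + 16 + 8 + 1 = 23097
  0011011000100011 = 8192 + 4096 + 1024 + 512 + 32 + 2 + 1 = 13859
  23097 + 13859 = 36956, and 01001000001011100 = 32768 + 4096 + 64 + 16 + 8 + 4 = 36956 ✓



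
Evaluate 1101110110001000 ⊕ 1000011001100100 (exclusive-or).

XOR: 1 when bits differ
  1101110110001000
^ 1000011001100100
------------------
  0101101111101100
Decimal: 56712 ^ 34404 = 23532



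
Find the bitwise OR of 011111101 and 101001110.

OR: 1 when either bit is 1
  011111101
| 101001110
-----------
  111111111
Decimal: 253 | 334 = 511



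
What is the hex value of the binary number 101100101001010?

Group into 4-bit nibbles from right:
  0101 = 5
  1001 = 9
  0100 = 4
  1010 = A
Result: 594A



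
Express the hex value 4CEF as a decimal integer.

Expand by place value (powers of 16):
Digit values: C = 12, E = 14, F = 15
4CEF = 4 × 16^3 + 12 × 16^2 + 14 × 16^1 + 15 × 16^0
= 4 × 4096 + 12 × 256 + 14 × 16 + 15 × 1
= 16384 + 3072 + 224 + 15
= 19695



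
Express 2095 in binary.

Using repeated division by 2:
2095 ÷ 2 = 1047 remainder 1
1047 ÷ 2 = 523 remainder 1
523 ÷ 2 = 261 remainder 1
261 ÷ 2 = 130 remainder 1
130 ÷ 2 = 65 remainder 0
65 ÷ 2 = 32 remainder 1
32 ÷ 2 = 16 remainder 0
16 ÷ 2 = 8 remainder 0
8 ÷ 2 = 4 remainder 0
4 ÷ 2 = 2 remainder 0
2 ÷ 2 = 1 remainder 0
1 ÷ 2 = 0 remainder 1
Reading remainders bottom to top: 100000101111



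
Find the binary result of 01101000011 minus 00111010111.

Method 1 - Direct subtraction (column by column from the right: bit − bit − borrow-in; if negative, add 2 and borrow 1 from the next column):
borrow: 01111111000
        01101000011
-       00111010111
-------------------
        00101101100

Method 2 - Add two's complement:
Two's complement of 00111010111: invert → 11000101000, add 1 → 11000101001
  01101000011
+ 11000101001
-------------
 100101101100  (end carry out of the top bit = 1)
Discarding the end carry: 00101101100
Decimal check:
  01101000011 = 512 + 256 + 64 + 2 + 1 = 835
  00111010111 = 256 + 128 + 64 + 16 + 4 + 2 + 1 = 471
  835 - 471 = 364, and 00101101100 = 256 + 64 + 32 + 8 + 4 = 364 ✓



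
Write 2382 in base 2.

Using repeated division by 2:
2382 ÷ 2 = 1191 remainder 0
1191 ÷ 2 = 595 remainder 1
595 ÷ 2 = 297 remainder 1
297 ÷ 2 = 148 remainder 1
148 ÷ 2 = 74 remainder 0
74 ÷ 2 = 37 remainder 0
37 ÷ 2 = 18 remainder 1
18 ÷ 2 = 9 remainder 0
9 ÷ 2 = 4 remainder 1
4 ÷ 2 = 2 remainder 0
2 ÷ 2 = 1 remainder 0
1 ÷ 2 = 0 remainder 1
Reading remainders bottom to top: 100101001110



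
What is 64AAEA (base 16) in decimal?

Expand by place value (powers of 16):
Digit values: A = 10, E = 14
64AAEA = 6 × 16^5 + 4 × 16^4 + 10 × 16^3 + 10 × 16^2 + 14 × 16^1 + 10 × 16^0
= 6 × 1048576 + 4 × 65536 + 10 × 4096 + 10 × 256 + 14 × 16 + 10 × 1
= 6291456 + 262144 + 40960 + 2560 + 224 + 10
= 6597354



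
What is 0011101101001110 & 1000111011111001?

AND: 1 only when both bits are 1
  0011101101001110
& 1000111011111001
------------------
  0000101001001000
Decimal: 15182 & 36601 = 2632



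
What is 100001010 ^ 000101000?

XOR: 1 when bits differ
  100001010
^ 000101000
-----------
  100100010
Decimal: 266 ^ 40 = 290



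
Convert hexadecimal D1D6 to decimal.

Expand by place value (powers of 16):
Digit values: D = 13
D1D6 = 13 × 16^3 + 1 × 16^2 + 13 × 16^1 + 6 × 16^0
= 13 × 4096 + 1 × 256 + 13 × 16 + 6 × 1
= 53248 + 256 + 208 + 6
= 53718



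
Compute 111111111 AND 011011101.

AND: 1 only when both bits are 1
  111111111
& 011011101
-----------
  011011101
Decimal: 511 & 221 = 221



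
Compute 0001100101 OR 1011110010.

OR: 1 when either bit is 1
  0001100101
| 1011110010
------------
  1011110111
Decimal: 101 | 754 = 759



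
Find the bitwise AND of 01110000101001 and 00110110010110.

AND: 1 only when both bits are 1
  01110000101001
& 00110110010110
----------------
  00110000000000
Decimal: 7209 & 3478 = 3072



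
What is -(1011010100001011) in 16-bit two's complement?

Original (sign bit 1, negative): 1011010100001011
Step 1 - Invert all bits: 0100101011110100
Step 2 - Add 1: 0100101011110101
Verification: 1011010100001011 + 0100101011110101 = 10000000000000000; discarding the end carry (carry out of the top bit) leaves the 16-bit value 0000000000000000, as required for x + (-x)



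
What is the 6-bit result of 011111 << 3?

Original: 011111 (decimal 31)
Shift left by 3 positions
Append 3 zeros on the right and drop the 3 high bits that overflow the 6-bit width
Result: 111000 (decimal 56)
Equivalent: 31 << 3 = 31 × 2^3 = 248, truncated to 6 bits = 56



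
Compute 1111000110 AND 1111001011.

AND: 1 only when both bits are 1
  1111000110
& 1111001011
------------
  1111000010
Decimal: 966 & 971 = 962



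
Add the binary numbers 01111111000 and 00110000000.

Add column by column from the right: bit + bit + carry-in; write the sum mod 2, carry 1 when the sum is 2 or 3.
carry:  11100000000
        01111111000
+       00110000000
-------------------
       010101111000
(the carry out of the leftmost column, 0, becomes the leading bit)
Decimal check:
  01111111000 = 512 + 256 + 128 + 64 + 32 + 16 + 8 = 1016
  00110000000 = 256 + 128 = 384
  1016 + 384 = 1400, and 010101111000 = 1024 + 256 + 64 + 32 + 16 + 8 = 1400 ✓



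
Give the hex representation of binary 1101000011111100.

Group into 4-bit nibbles from right:
  1101 = D
  0000 = 0
  1111 = F
  1100 = C
Result: D0FC



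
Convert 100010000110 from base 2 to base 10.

Sum of powers of 2 for each 1-bit:
2^1 + 2^2 + 2^7 + 2^11
= 2 + 4 + 128 + 2048
= 2182



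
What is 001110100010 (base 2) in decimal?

Sum of powers of 2 for each 1-bit:
2^1 + 2^5 + 2^7 + 2^8 + 2^9
= 2 + 32 + 128 + 256 + 512
= 930



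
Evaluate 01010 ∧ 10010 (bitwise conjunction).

AND: 1 only when both bits are 1
  01010
& 10010
-------
  00010
Decimal: 10 & 18 = 2



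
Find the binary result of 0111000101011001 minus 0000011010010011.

Method 1 - Direct subtraction (column by column from the right: bit − bit − borrow-in; if negative, add 2 and borrow 1 from the next column):
borrow: 0001110100001100
        0111000101011001
-       0000011010010011
------------------------
        0110101011000110

Method 2 - Add two's complement:
Two's complement of 0000011010010011: invert → 1111100101101100, add 1 → 1111100101101101
  0111000101011001
+ 1111100101101101
------------------
 10110101011000110  (end carry out of the top bit = 1)
Discarding the end carry: 0110101011000110
Decimal check:
  0111000101011001 = 16384 + 8192 + 4096 + 256 + 64 + 16 + 8 + 1 = 29017
  0000011010010011 = 1024 + 512 + 128 + 16 + 2 + 1 = 1683
  29017 - 1683 = 27334, and 0110101011000110 = 16384 + 8192 + 2048 + 512 + 128 + 64 + 4 + 2 = 27334 ✓



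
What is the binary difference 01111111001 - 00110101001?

Method 1 - Direct subtraction (column by column from the right: bit − bit − borrow-in; if negative, add 2 and borrow 1 from the next column):
borrow: 00000000000
        01111111001
-       00110101001
-------------------
        01001010000

Method 2 - Add two's complement:
Two's complement of 00110101001: invert → 11001010110, add 1 → 11001010111
  01111111001
+ 11001010111
-------------
 101001010000  (end carry out of the top bit = 1)
Discarding the end carry: 01001010000
Decimal check:
  01111111001 = 512 + 256 + 128 + 64 + 32 + 16 + 8 + 1 = 1017
  00110101001 = 256 + 128 + 32 + 8 + 1 = 425
  1017 - 425 = 592, and 01001010000 = 512 + 64 + 16 = 592 ✓



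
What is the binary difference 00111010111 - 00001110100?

Method 1 - Direct subtraction (column by column from the right: bit − bit − borrow-in; if negative, add 2 and borrow 1 from the next column):
borrow: 00011000000
        00111010111
-       00001110100
-------------------
        00101100011

Method 2 - Add two's complement:
Two's complement of 00001110100: invert → 11110001011, add 1 → 11110001100
  00111010111
+ 11110001100
-------------
 100101100011  (end carry out of the top bit = 1)
Discarding the end carry: 00101100011
Decimal check:
  00111010111 = 256 + 128 + 64 + 16 + 4 + 2 + 1 = 471
  00001110100 = 64 + 32 + 16 + 4 = 116
  471 - 116 = 355, and 00101100011 = 256 + 64 + 32 + 2 + 1 = 355 ✓



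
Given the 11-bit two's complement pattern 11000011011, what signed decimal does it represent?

Binary: 11000011011
Sign bit: 1 (negative)
Invert: 00111100100
Add 1:  00111100101
Magnitude: 00111100101 = 256 + 128 + 64 + 32 + 4 + 1 = 485
Value: -485



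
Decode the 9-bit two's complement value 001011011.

Binary: 001011011
Sign bit: 0 (non-negative)
Read directly as an unsigned value:
001011011 = 64 + 16 + 8 + 2 + 1 = 91
Value: 91



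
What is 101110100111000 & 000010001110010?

AND: 1 only when both bits are 1
  101110100111000
& 000010001110010
-----------------
  000010000110000
Decimal: 23864 & 1138 = 1072



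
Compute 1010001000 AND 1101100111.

AND: 1 only when both bits are 1
  1010001000
& 1101100111
------------
  1000000000
Decimal: 648 & 871 = 512



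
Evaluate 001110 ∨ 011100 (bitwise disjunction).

OR: 1 when either bit is 1
  001110
| 011100
--------
  011110
Decimal: 14 | 28 = 30



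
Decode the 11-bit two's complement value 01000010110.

Binary: 01000010110
Sign bit: 0 (non-negative)
Read directly as an unsigned value:
01000010110 = 512 + 16 + 4 + 2 = 534
Value: 534



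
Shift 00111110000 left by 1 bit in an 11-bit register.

Original: 00111110000 (decimal 496)
Shift left by 1 position
Append 1 zero on the right
Result: 01111100000 (decimal 992)
Equivalent: 496 << 1 = 496 × 2^1 = 992



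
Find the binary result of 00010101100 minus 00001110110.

Method 1 - Direct subtraction (column by column from the right: bit − bit − borrow-in; if negative, add 2 and borrow 1 from the next column):
borrow: 00011101100
        00010101100
-       00001110110
-------------------
        00000110110

Method 2 - Add two's complement:
Two's complement of 00001110110: invert → 11110001001, add 1 → 11110001010
  00010101100
+ 11110001010
-------------
 100000110110  (end carry out of the top bit = 1)
Discarding the end carry: 00000110110
Decimal check:
  00010101100 = 128 + 32 + 8 + 4 = 172
  00001110110 = 64 + 32 + 16 + 4 + 2 = 118
  172 - 118 = 54, and 00000110110 = 32 + 16 + 4 + 2 = 54 ✓



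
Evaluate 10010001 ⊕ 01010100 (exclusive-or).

XOR: 1 when bits differ
  10010001
^ 01010100
----------
  11000101
Decimal: 145 ^ 84 = 197



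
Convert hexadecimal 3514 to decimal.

Expand by place value (powers of 16):
3514 = 3 × 16^3 + 5 × 16^2 + 1 × 16^1 + 4 × 16^0
= 3 × 4096 + 5 × 256 + 1 × 16 + 4 × 1
= 12288 + 1280 + 16 + 4
= 13588



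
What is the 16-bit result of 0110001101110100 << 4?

Original: 0110001101110100 (decimal 25460)
Shift left by 4 positions
Append 4 zeros on the right and drop the 4 high bits that overflow the 16-bit width
Result: 0011011101000000 (decimal 14144)
Equivalent: 25460 << 4 = 25460 × 2^4 = 407360, truncated to 16 bits = 14144



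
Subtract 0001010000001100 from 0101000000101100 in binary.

Method 1 - Direct subtraction (column by column from the right: bit − bit − borrow-in; if negative, add 2 and borrow 1 from the next column):
borrow: 0111100000000000
        0101000000101100
-       0001010000001100
------------------------
        0011110000100000

Method 2 - Add two's complement:
Two's complement of 0001010000001100: invert → 1110101111110011, add 1 → 1110101111110100
  0101000000101100
+ 1110101111110100
------------------
 10011110000100000  (end carry out of the top bit = 1)
Discarding the end carry: 0011110000100000
Decimal check:
  0101000000101100 = 16384 + 4096 + 32 + 8 + 4 = 20524
  0001010000001100 = 4096 + 1024 + 8 + 4 = 5132
  20524 - 5132 = 15392, and 0011110000100000 = 8192 + 4096 + 2048 + 1024 + 32 = 15392 ✓



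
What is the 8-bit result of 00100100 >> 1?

Original: 00100100 (decimal 36)
Shift right by 1 position
Drop the 1 low bit; fill with zero on the left
Result: 00010010 (decimal 18)
Equivalent: 36 >> 1 = 36 ÷ 2^1 = 18



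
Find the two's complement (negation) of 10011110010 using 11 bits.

Original (sign bit 1, negative): 10011110010
Step 1 - Invert all bits: 01100001101
Step 2 - Add 1: 01100001110
Verification: 10011110010 + 01100001110 = 100000000000; discarding the end carry (carry out of the top bit) leaves the 11-bit value 00000000000, as required for x + (-x)



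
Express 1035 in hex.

Using repeated division by 16 (digits 10–15 are A–F):
1035 ÷ 16 = 64 remainder 11 (B)
64 ÷ 16 = 4 remainder 0
4 ÷ 16 = 0 remainder 4
Reading remainders bottom to top: 40B



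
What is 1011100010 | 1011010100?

OR: 1 when either bit is 1
  1011100010
| 1011010100
------------
  1011110110
Decimal: 738 | 724 = 758



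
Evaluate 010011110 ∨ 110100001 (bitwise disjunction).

OR: 1 when either bit is 1
  010011110
| 110100001
-----------
  110111111
Decimal: 158 | 417 = 447



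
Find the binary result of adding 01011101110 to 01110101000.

Add column by column from the right: bit + bit + carry-in; write the sum mod 2, carry 1 when the sum is 2 or 3.
carry:  11111010000
        01011101110
+       01110101000
-------------------
       011010010110
(the carry out of the leftmost column, 0, becomes the leading bit)
Decimal check:
  01011101110 = 512 + 128 + 64 + 32 + 8 + 4 + 2 = 750
  01110101000 = 512 + 256 + 128 + 32 + 8 = 936
  750 + 936 = 1686, and 011010010110 = 1024 + 512 + 128 + 16 + 4 + 2 = 1686 ✓



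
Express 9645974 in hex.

Using repeated division by 16 (digits 10–15 are A–F):
9645974 ÷ 16 = 602873 remainder 6
602873 ÷ 16 = 37679 remainder 9
37679 ÷ 16 = 2354 remainder 15 (F)
2354 ÷ 16 = 147 remainder 2
147 ÷ 16 = 9 remainder 3
9 ÷ 16 = 0 remainder 9
Reading remainders bottom to top: 932F96



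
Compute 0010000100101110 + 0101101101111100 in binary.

Add column by column from the right: bit + bit + carry-in; write the sum mod 2, carry 1 when the sum is 2 or 3.
carry:  0000011011111000
        0010000100101110
+       0101101101111100
------------------------
       00111110010101010
(the carry out of the leftmost column, 0, becomes the leading bit)
Decimal check:
  0010000100101110 = 8192 + 256 + 32 + 8 + 4 + 2 = 8494
  0101101101111100 = 16384 + 4096 + 2048 + 512 + 256 + 64 + 32 + 16 + 8 + 4 = 23420
  8494 + 23420 = 31914, and 00111110010101010 = 16384 + 8192 + 4096 + 2048 + 1024 + 128 + 32 + 8 + 2 = 31914 ✓



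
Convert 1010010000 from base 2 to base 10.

Sum of powers of 2 for each 1-bit:
2^4 + 2^7 + 2^9
= 16 + 128 + 512
= 656



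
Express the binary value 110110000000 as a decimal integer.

Sum of powers of 2 for each 1-bit:
2^7 + 2^8 + 2^10 + 2^11
= 128 + 256 + 1024 + 2048
= 3456



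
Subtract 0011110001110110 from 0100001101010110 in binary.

Method 1 - Direct subtraction (column by column from the right: bit − bit − borrow-in; if negative, add 2 and borrow 1 from the next column):
borrow: 0111100111000000
        0100001101010110
-       0011110001110110
------------------------
        0000011011100000

Method 2 - Add two's complement:
Two's complement of 0011110001110110: invert → 1100001110001001, add 1 → 1100001110001010
  0100001101010110
+ 1100001110001010
------------------
 10000011011100000  (end carry out of the top bit = 1)
Discarding the end carry: 0000011011100000
Decimal check:
  0100001101010110 = 16384 + 512 + 256 + 64 + 16 + 4 + 2 = 17238
  0011110001110110 = 8192 + 4096 + 2048 + 1024 + 64 + 32 + 16 + 4 + 2 = 15478
  17238 - 15478 = 1760, and 0000011011100000 = 1024 + 512 + 128 + 64 + 32 = 1760 ✓



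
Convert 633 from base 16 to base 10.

Expand by place value (powers of 16):
633 = 6 × 16^2 + 3 × 16^1 + 3 × 16^0
= 6 × 256 + 3 × 16 + 3 × 1
= 1536 + 48 + 3
= 1587



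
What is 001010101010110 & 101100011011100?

AND: 1 only when both bits are 1
  001010101010110
& 101100011011100
-----------------
  001000001010100
Decimal: 5462 & 22748 = 4180



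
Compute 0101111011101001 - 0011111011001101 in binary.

Method 1 - Direct subtraction (column by column from the right: bit − bit − borrow-in; if negative, add 2 and borrow 1 from the next column):
borrow: 0100000000111000
        0101111011101001
-       0011111011001101
------------------------
        0010000000011100

Method 2 - Add two's complement:
Two's complement of 0011111011001101: invert → 1100000100110010, add 1 → 1100000100110011
  0101111011101001
+ 1100000100110011
------------------
 10010000000011100  (end carry out of the top bit = 1)
Discarding the end carry: 0010000000011100
Decimal check:
  0101111011101001 = 16384 + 4096 + 2048 + 1024 + 512 + 128 + 64 + 32 + 8 + 1 = 24297
  0011111011001101 = 8192 + 4096 + 2048 + 1024 + 512 + 128 + 64 + 8 + 4 + 1 = 16077
  24297 - 16077 = 8220, and 0010000000011100 = 8192 + 16 + 8 + 4 = 8220 ✓



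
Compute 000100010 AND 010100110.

AND: 1 only when both bits are 1
  000100010
& 010100110
-----------
  000100010
Decimal: 34 & 166 = 34



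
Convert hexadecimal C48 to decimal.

Expand by place value (powers of 16):
Digit values: C = 12
C48 = 12 × 16^2 + 4 × 16^1 + 8 × 16^0
= 12 × 256 + 4 × 16 + 8 × 1
= 3072 + 64 + 8
= 3144



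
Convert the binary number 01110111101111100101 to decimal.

Sum of powers of 2 for each 1-bit:
2^0 + 2^2 + 2^5 + 2^6 + 2^7 + 2^8 + 2^9 + 2^11 + 2^12 + 2^13 + 2^14 + 2^16 + 2^17 + 2^18
= 1 + 4 + 32 + 64 + 128 + 256 + 512 + 2048 + 4096 + 8192 + 16384 + 65536 + 131072 + 262144
= 490469



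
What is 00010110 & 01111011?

AND: 1 only when both bits are 1
  00010110
& 01111011
----------
  00010010
Decimal: 22 & 123 = 18

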